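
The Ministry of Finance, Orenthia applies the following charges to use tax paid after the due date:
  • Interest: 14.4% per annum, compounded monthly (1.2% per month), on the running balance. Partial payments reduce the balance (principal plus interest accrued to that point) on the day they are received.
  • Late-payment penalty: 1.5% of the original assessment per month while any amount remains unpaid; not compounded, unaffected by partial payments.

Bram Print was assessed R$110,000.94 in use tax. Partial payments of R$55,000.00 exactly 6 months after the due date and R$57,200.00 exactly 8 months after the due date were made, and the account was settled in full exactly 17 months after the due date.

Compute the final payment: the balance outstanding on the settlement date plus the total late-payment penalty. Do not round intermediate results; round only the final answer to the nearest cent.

R$36,386.24

Balance at month 6: R$110,000.9400 × (1 + 0.012)^6 = R$118,162.4457…
After R$55,000.00 payment: R$118,162.4457… − R$55,000.00 = R$63,162.4457…
Balance at month 8: R$63,162.4457… × (1 + 0.012)^2 = R$64,687.4398…
After R$57,200.00 payment: R$64,687.4398… − R$57,200.00 = R$7,487.4398…
Balance at month 17: R$7,487.4398… × (1 + 0.012)^9 = R$8,336.0048…
Penalty: 17 × 1.5% × R$110,000.94 = R$28,050.24…
Final settlement = outstanding balance + penalty = R$8,336.0048… + R$28,050.24… = R$36,386.24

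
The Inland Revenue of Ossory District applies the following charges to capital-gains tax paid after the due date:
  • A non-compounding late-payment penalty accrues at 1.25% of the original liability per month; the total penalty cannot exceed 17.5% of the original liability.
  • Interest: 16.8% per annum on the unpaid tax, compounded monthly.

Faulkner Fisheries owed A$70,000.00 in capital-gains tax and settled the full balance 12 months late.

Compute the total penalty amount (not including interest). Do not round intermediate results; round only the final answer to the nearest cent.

Penalty: 12 × 1.25% × A$70,000.00 = A$10,500.00 (below the 17.5% cap of A$12,250.00)

A$10,500.00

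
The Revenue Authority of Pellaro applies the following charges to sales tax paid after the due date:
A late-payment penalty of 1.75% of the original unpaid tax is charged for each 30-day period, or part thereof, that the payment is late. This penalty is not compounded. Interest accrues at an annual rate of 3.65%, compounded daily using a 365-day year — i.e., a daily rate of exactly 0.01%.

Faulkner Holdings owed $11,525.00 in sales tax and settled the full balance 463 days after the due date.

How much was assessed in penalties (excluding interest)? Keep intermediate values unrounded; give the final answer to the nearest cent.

Penalty periods: ⌈463/30⌉ = 16; penalty = 16 × 1.75% × $11,525.00 = $3,227.00

$3,227.00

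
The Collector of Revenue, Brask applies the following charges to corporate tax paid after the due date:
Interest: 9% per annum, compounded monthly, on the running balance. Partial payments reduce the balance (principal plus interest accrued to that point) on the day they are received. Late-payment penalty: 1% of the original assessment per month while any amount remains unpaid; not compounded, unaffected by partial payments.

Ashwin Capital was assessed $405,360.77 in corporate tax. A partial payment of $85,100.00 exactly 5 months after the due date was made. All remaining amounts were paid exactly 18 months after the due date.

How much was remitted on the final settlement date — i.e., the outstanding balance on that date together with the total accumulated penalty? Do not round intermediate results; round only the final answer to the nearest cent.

$442,900.51

Monthly rate = 9% ÷ 12 = 0.75%
Balance at month 5: $405,360.7700 × (1 + 0.0075)^5 = $420,791.5308…
After $85,100.00 payment: $420,791.5308… − $85,100.00 = $335,691.5308…
Balance at month 18: $335,691.5308… × (1 + 0.0075)^13 = $369,935.5748…
Penalty: 18 × 1% × $405,360.77 = $72,964.94…
Final settlement = outstanding balance + penalty = $369,935.5748… + $72,964.94… = $442,900.51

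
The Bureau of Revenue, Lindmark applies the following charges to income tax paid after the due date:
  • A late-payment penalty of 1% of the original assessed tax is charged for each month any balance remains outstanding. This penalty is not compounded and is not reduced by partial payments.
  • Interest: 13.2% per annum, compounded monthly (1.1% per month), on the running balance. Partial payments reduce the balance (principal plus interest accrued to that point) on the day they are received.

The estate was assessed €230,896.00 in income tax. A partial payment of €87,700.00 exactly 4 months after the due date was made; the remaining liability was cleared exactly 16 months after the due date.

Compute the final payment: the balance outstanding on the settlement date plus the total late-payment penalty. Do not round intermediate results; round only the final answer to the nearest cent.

€212,004.99

Balance at month 4: €230,896.0000 × (1 + 0.011)^4 = €241,224.2872…
After €87,700.00 payment: €241,224.2872… − €87,700.00 = €153,524.2872…
Balance at month 16: €153,524.2872… × (1 + 0.011)^12 = €175,061.6255…
Penalty: 16 × 1% × €230,896.00 = €36,943.36
Final settlement = outstanding balance + penalty = €175,061.6255… + €36,943.36 = €212,004.99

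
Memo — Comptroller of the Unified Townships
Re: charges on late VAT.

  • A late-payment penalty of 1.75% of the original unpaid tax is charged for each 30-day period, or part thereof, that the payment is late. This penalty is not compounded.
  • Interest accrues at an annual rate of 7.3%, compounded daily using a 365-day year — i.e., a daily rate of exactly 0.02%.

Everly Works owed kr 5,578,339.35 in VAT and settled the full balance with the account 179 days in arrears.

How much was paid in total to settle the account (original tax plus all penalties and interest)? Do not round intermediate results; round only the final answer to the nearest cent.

Penalty periods: ⌈179/30⌉ = 6; penalty = 6 × 1.75% × kr 5,578,339.35 = kr 585,725.63…
Interest: kr 5,578,339.35 × ((1 + 0.0002)^179 − 1) = kr 5,578,339.35 × 0.03644483… = kr 203,301.6074…
Total = kr 5,578,339.35 + kr 585,725.6318… + kr 203,301.6074… = kr 6,367,366.59

kr 6,367,366.59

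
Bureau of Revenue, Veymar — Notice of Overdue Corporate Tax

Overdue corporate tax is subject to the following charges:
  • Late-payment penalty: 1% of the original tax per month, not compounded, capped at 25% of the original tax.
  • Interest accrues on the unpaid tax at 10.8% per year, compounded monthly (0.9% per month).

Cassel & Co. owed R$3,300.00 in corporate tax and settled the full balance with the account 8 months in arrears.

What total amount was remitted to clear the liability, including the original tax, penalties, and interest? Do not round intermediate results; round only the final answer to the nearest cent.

Penalty: 8 × 1% × R$3,300.00 = R$264.00 (below the 25% cap of R$825.00)
Interest: R$3,300.00 × ((1 + 0.009)^8 − 1) = R$3,300.00 × 0.0743093… = R$245.2206…
Total = R$3,300.00 + R$264.0000 + R$245.2206… = R$3,809.22

R$3,809.22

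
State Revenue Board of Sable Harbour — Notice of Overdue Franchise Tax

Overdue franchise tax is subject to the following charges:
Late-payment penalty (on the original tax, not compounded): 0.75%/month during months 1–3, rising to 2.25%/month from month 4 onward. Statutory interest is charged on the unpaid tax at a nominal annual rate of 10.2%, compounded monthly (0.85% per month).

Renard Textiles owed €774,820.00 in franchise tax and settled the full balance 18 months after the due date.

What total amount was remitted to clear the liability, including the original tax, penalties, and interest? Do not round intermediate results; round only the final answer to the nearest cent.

€1,181,268.67

Penalty, months 1–3: 3 × 0.75% × €774,820.00 = €17,433.45
Penalty, months 4–18: 15 × 2.25% × €774,820.00 = €261,501.75
Interest: €774,820.00 × ((1 + 0.0085)^18 − 1) = €774,820.00 × 0.1645717… = €127,513.4730…
Total = €774,820.00 + €278,935.2000 + €127,513.4730… = €1,181,268.67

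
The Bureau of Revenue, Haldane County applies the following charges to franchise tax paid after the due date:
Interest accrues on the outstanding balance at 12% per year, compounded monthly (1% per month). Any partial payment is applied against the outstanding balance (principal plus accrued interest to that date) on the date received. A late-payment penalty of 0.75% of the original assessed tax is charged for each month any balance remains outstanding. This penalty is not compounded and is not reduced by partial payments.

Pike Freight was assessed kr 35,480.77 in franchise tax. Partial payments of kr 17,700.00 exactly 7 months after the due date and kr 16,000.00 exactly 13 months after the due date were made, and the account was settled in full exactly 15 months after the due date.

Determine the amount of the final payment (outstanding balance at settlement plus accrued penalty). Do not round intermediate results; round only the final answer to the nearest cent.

Balance at month 7: kr 35,480.7700 × (1 + 0.01)^7 = kr 38,040.1878…
After kr 17,700.00 payment: kr 38,040.1878… − kr 17,700.00 = kr 20,340.1878…
Balance at month 13: kr 20,340.1878… × (1 + 0.01)^6 = kr 21,591.5193…
After kr 16,000.00 payment: kr 21,591.5193… − kr 16,000.00 = kr 5,591.5193…
Balance at month 15: kr 5,591.5193… × (1 + 0.01)^2 = kr 5,703.9088…
Penalty: 15 × 0.75% × kr 35,480.77 = kr 3,991.59…
Final settlement = outstanding balance + penalty = kr 5,703.9088… + kr 3,991.59… = kr 9,695.50

kr 9,695.50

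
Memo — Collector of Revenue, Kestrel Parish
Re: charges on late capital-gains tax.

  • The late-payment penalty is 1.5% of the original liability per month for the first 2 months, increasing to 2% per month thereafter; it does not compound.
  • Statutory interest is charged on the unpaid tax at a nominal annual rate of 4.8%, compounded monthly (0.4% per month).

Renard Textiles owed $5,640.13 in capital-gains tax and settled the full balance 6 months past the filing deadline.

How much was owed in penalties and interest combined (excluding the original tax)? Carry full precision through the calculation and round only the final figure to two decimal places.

Penalty, months 1–2: 2 × 1.5% × $5,640.13 = $169.20…
Penalty, months 3–6: 4 × 2% × $5,640.13 = $451.21…
Interest: $5,640.13 × ((1 + 0.004)^6 − 1) = $5,640.13 × 0.0242413… = $136.7240…
Penalties + interest = $620.4143 + $136.7240… = $757.14

$757.14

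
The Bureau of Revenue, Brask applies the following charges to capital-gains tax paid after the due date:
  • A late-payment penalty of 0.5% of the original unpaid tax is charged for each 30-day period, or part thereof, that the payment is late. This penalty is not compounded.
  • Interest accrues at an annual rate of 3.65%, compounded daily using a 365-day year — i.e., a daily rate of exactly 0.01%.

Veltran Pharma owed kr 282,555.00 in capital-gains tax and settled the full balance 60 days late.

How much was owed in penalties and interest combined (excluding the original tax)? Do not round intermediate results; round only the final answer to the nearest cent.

Penalty periods: ⌈60/30⌉ = 2; penalty = 2 × 0.5% × kr 282,555.00 = kr 2,825.55
Interest: kr 282,555.00 × ((1 + 0.0001)^60 − 1) = kr 282,555.00 × 0.00601773… = kr 1,700.3409…
Penalties + interest = kr 2,825.5500 + kr 1,700.3409… = kr 4,525.89

kr 4,525.89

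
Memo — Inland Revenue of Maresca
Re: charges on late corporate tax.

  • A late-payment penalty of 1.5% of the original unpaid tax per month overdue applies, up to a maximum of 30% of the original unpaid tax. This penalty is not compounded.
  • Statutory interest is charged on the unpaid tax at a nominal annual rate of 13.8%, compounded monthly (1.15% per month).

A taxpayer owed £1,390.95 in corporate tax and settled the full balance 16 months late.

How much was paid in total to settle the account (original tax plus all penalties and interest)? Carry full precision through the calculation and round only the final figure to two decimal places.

Penalty: 16 × 1.5% × £1,390.95 = £333.83… (below the 30% cap of £417.29…)
Interest: £1,390.95 × ((1 + 0.0115)^16 − 1) = £1,390.95 × 0.2007544… = £279.2394…
Total = £1,390.95 + £333.8280 + £279.2394… = £2,004.02

£2,004.02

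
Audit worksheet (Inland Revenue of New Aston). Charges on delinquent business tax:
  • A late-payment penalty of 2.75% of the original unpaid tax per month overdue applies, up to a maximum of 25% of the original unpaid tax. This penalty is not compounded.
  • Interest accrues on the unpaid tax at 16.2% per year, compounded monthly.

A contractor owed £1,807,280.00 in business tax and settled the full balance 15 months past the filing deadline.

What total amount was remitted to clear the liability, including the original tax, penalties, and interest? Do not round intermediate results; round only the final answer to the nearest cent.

Penalty (uncapped): 15 × 2.75% × £1,807,280.00 = £745,503.00; cap = 25% × £1,807,280.00 = £451,820.00 → penalty = £451,820.00
Interest (16.2%/yr ÷ 12 = 1.35%/month): £1,807,280.00 × ((1 + 0.0135)^15 − 1) = £402,666.3876…
Total = £1,807,280.00 + £451,820.0000 + £402,666.3876… = £2,661,766.39

£2,661,766.39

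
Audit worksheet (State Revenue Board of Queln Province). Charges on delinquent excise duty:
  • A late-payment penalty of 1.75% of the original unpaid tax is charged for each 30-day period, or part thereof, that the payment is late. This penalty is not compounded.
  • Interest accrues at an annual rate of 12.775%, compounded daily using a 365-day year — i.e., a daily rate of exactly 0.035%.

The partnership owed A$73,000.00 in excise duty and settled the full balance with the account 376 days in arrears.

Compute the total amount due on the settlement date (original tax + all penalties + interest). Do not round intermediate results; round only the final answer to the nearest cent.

A$99,873.18

Penalty periods: ⌈376/30⌉ = 13; penalty = 13 × 1.75% × A$73,000.00 = A$16,607.50
Interest: A$73,000.00 × ((1 + 0.00035)^376 − 1) = A$73,000.00 × 0.14062570… = A$10,265.6764…
Total = A$73,000.00 + A$16,607.5000 + A$10,265.6764… = A$99,873.18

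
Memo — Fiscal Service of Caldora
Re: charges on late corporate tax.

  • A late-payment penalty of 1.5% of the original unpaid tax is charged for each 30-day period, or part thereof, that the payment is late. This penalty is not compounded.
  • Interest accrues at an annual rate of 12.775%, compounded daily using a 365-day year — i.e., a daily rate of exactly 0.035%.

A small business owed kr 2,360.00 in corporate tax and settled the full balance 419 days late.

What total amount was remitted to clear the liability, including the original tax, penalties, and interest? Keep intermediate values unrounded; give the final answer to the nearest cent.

kr 3,228.29

Penalty periods: ⌈419/30⌉ = 14; penalty = 14 × 1.5% × kr 2,360.00 = kr 495.60
Interest: kr 2,360.00 × ((1 + 0.00035)^419 − 1) = kr 2,360.00 × 0.15791890… = kr 372.6886…
Total = kr 2,360.00 + kr 495.6000 + kr 372.6886… = kr 3,228.29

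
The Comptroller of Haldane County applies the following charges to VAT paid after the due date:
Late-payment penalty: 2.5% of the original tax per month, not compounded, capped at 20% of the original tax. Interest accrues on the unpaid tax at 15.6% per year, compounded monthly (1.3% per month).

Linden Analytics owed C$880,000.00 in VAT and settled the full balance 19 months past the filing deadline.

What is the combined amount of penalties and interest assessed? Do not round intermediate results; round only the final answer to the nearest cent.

Penalty (uncapped): 19 × 2.5% × C$880,000.00 = C$418,000.00; cap = 20% × C$880,000.00 = C$176,000.00 → penalty = C$176,000.00
Interest: C$880,000.00 × ((1 + 0.013)^19 − 1) = C$880,000.00 × 0.2781430… = C$244,765.8814…
Penalties + interest = C$176,000.0000 + C$244,765.8814… = C$420,765.88

C$420,765.88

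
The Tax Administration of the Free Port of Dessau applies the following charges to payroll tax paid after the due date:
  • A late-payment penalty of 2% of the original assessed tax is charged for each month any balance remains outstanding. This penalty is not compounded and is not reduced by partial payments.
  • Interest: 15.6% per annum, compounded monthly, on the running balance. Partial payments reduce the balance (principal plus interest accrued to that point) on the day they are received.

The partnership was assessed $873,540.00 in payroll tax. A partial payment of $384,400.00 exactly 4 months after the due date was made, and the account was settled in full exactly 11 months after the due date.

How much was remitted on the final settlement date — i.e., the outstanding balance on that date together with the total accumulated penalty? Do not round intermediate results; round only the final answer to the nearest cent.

$778,305.04

Monthly rate = 15.6% ÷ 12 = 1.3%
Balance at month 4: $873,540.0000 × (1 + 0.013)^4 = $919,857.5512…
After $384,400.00 payment: $919,857.5512… − $384,400.00 = $535,457.5512…
Balance at month 11: $535,457.5512… × (1 + 0.013)^7 = $586,126.2406…
Penalty: 11 × 2% × $873,540.00 = $192,178.80
Final settlement = outstanding balance + penalty = $586,126.2406… + $192,178.80 = $778,305.04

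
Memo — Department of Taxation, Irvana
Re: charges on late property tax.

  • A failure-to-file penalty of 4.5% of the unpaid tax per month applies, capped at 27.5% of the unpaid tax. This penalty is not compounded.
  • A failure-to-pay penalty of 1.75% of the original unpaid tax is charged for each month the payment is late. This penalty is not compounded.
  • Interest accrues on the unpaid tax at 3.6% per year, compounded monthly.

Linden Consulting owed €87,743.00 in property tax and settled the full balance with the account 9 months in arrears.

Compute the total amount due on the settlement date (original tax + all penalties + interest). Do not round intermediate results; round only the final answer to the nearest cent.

Failure-to-file: 9 × 4.5% × €87,743.00 = €35,535.92…, capped at 27.5% × €87,743.00 = €24,129.33…
Failure-to-pay penalty = 1.75% × €87,743.00 × 9 mo = €13,819.52…
Interest (3.6%/yr ÷ 12 = 0.3%/month): €87,743.00 × ((1 + 0.003)^9 − 1) = €2,397.6896…
Total = €87,743.00 + €37,948.8475 + €2,397.6896… = €128,089.54

€128,089.54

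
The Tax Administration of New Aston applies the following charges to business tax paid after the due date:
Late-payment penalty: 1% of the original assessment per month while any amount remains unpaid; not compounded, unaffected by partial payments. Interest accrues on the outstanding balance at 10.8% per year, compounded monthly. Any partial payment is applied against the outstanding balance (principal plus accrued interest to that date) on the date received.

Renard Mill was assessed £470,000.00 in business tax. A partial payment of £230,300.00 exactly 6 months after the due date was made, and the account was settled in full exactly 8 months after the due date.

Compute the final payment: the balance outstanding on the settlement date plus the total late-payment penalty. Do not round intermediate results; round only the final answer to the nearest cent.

Monthly rate = 10.8% ÷ 12 = 0.9%
Balance at month 6: £470,000.0000 × (1 + 0.009)^6 = £495,957.9490…
After £230,300.00 payment: £495,957.9490… − £230,300.00 = £265,657.9490…
Balance at month 8: £265,657.9490… × (1 + 0.009)^2 = £270,461.3104…
Penalty: 8 × 1% × £470,000.00 = £37,600.00
Final settlement = outstanding balance + penalty = £270,461.3104… + £37,600.00 = £308,061.31

£308,061.31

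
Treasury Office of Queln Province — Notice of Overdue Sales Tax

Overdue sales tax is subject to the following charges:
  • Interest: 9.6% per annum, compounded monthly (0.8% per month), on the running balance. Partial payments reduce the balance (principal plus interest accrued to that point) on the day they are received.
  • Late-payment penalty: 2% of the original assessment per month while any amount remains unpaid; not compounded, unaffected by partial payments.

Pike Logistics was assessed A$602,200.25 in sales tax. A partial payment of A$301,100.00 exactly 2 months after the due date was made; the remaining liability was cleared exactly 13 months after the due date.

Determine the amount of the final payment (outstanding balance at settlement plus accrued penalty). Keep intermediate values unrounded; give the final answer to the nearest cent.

Balance at month 2: A$602,200.2500 × (1 + 0.008)^2 = A$611,873.9948…
After A$301,100.00 payment: A$611,873.9948… − A$301,100.00 = A$310,773.9948…
Balance at month 13: A$310,773.9948… × (1 + 0.008)^11 = A$339,242.7098…
Penalty: 13 × 2% × A$602,200.25 = A$156,572.07…
Final settlement = outstanding balance + penalty = A$339,242.7098… + A$156,572.07… = A$495,814.77

A$495,814.77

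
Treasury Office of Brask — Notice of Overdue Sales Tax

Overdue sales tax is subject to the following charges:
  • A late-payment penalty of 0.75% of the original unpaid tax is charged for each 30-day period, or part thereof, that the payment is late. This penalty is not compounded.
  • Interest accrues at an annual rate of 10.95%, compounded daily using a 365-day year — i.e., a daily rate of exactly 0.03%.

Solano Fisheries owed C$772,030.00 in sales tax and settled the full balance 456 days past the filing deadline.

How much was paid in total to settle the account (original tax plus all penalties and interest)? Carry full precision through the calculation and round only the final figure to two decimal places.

C$977,834.12

Penalty periods: ⌈456/30⌉ = 16; penalty = 16 × 0.75% × C$772,030.00 = C$92,643.60
Interest: C$772,030.00 × ((1 + 0.0003)^456 − 1) = C$772,030.00 × 0.14657528… = C$113,160.5154…
Total = C$772,030.00 + C$92,643.6000 + C$113,160.5154… = C$977,834.12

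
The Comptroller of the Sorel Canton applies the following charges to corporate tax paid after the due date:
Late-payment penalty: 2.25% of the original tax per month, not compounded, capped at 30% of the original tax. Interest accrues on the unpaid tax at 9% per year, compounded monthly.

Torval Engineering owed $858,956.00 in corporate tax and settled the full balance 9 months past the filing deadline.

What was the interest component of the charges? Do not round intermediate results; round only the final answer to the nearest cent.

$59,749.70

Interest (9%/yr ÷ 12 = 0.75%/month): $858,956.00 × ((1 + 0.0075)^9 − 1) = $59,749.7002…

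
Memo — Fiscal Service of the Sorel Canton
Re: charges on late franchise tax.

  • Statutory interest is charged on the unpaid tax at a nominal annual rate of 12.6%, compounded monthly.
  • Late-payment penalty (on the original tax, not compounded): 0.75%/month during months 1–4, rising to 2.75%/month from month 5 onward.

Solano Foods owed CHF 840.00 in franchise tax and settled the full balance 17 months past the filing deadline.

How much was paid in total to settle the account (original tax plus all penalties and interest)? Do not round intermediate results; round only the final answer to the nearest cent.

CHF 1,328.72

Penalty, months 1–4: 4 × 0.75% × CHF 840.00 = CHF 25.20
Penalty, months 5–17: 13 × 2.75% × CHF 840.00 = CHF 300.30
Interest (12.6%/yr ÷ 12 = 1.05%/month): CHF 840.00 × ((1 + 0.0105)^17 − 1) = CHF 163.2212…
Total = CHF 840.00 + CHF 325.5000 + CHF 163.2212… = CHF 1,328.72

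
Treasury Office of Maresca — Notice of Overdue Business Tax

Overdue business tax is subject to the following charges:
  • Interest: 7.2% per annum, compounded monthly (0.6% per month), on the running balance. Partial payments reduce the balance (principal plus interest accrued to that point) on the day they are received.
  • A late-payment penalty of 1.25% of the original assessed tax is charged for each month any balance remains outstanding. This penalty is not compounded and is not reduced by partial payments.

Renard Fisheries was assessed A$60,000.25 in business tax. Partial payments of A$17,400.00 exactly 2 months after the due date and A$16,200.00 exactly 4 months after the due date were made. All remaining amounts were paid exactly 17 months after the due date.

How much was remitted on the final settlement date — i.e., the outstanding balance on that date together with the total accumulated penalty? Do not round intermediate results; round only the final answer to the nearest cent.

A$42,629.47

Balance at month 2: A$60,000.2500 × (1 + 0.006)^2 = A$60,722.4130…
After A$17,400.00 payment: A$60,722.4130… − A$17,400.00 = A$43,322.4130…
Balance at month 4: A$43,322.4130… × (1 + 0.006)^2 = A$43,843.8416…
After A$16,200.00 payment: A$43,843.8416… − A$16,200.00 = A$27,643.8416…
Balance at month 17: A$27,643.8416… × (1 + 0.006)^13 = A$29,879.4187…
Penalty: 17 × 1.25% × A$60,000.25 = A$12,750.05…
Final settlement = outstanding balance + penalty = A$29,879.4187… + A$12,750.05… = A$42,629.47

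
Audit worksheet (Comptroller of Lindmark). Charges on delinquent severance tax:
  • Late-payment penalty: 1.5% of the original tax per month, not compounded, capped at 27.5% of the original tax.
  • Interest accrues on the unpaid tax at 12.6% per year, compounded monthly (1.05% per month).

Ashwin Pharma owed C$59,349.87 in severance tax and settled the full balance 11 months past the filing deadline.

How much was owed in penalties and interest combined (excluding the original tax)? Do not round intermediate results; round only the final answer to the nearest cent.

C$17,019.10

Penalty: 11 × 1.5% × C$59,349.87 = C$9,792.73… (below the 27.5% cap of C$16,321.21…)
Interest: C$59,349.87 × ((1 + 0.0105)^11 − 1) = C$59,349.87 × 0.1217588… = C$7,226.3707…
Penalties + interest = C$9,792.7286… + C$7,226.3707… = C$17,019.10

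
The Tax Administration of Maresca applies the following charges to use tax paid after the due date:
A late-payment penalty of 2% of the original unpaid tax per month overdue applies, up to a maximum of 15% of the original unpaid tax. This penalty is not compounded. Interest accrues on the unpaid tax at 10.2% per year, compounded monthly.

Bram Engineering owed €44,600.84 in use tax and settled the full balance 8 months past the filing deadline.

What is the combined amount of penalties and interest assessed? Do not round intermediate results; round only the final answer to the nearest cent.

€9,814.76

Penalty (uncapped): 8 × 2% × €44,600.84 = €7,136.13…; cap = 15% × €44,600.84 = €6,690.13… → penalty = €6,690.13…
Interest (10.2%/yr ÷ 12 = 0.85%/month): €44,600.84 × ((1 + 0.0085)^8 − 1) = €3,124.6349…
Penalties + interest = €6,690.1260 + €3,124.6349… = €9,814.76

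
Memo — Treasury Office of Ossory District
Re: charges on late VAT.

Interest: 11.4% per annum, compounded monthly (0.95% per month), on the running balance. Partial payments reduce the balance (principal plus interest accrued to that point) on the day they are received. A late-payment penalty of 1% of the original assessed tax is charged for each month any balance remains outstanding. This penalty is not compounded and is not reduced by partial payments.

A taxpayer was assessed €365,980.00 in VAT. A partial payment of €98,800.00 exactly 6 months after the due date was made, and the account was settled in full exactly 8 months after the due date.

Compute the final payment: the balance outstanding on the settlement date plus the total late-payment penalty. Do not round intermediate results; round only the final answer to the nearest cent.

Balance at month 6: €365,980.0000 × (1 + 0.0095)^6 = €387,342.6260…
After €98,800.00 payment: €387,342.6260… − €98,800.00 = €288,542.6260…
Balance at month 8: €288,542.6260… × (1 + 0.0095)^2 = €294,050.9768…
Penalty: 8 × 1% × €365,980.00 = €29,278.40
Final settlement = outstanding balance + penalty = €294,050.9768… + €29,278.40 = €323,329.38

€323,329.38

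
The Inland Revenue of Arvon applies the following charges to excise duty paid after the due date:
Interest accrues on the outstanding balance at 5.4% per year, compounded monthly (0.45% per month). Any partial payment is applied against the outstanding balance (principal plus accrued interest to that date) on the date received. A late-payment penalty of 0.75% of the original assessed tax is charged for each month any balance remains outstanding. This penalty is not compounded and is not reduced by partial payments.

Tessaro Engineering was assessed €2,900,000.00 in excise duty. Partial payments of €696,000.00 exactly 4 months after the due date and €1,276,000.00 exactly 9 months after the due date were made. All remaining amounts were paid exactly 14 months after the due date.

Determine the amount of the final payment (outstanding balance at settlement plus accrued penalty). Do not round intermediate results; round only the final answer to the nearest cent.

€1,359,709.91

Balance at month 4: €2,900,000.0000 × (1 + 0.0045)^4 = €2,952,553.4082…
After €696,000.00 payment: €2,952,553.4082… − €696,000.00 = €2,256,553.4082…
Balance at month 9: €2,256,553.4082… × (1 + 0.0045)^5 = €2,307,784.8729…
After €1,276,000.00 payment: €2,307,784.8729… − €1,276,000.00 = €1,031,784.8729…
Balance at month 14: €1,031,784.8729… × (1 + 0.0045)^5 = €1,055,209.9113…
Penalty: 14 × 0.75% × €2,900,000.00 = €304,500.00
Final settlement = outstanding balance + penalty = €1,055,209.9113… + €304,500.00 = €1,359,709.91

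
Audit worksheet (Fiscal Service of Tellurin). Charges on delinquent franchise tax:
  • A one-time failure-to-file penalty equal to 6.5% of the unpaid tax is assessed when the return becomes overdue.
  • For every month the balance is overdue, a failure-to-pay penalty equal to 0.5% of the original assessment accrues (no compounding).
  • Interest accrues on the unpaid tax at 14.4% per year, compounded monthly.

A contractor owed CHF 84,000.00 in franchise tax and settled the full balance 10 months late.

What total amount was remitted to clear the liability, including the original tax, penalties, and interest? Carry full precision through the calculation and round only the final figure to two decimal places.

Failure-to-file penalty: 6.5% × CHF 84,000.00 = CHF 5,460.00
Failure-to-pay penalty: 10 × 0.5% × CHF 84,000.00 = CHF 4,200.00
Interest (14.4%/yr ÷ 12 = 1.2%/month): CHF 84,000.00 × ((1 + 0.012)^10 − 1) = CHF 10,642.1093…
Total = CHF 84,000.00 + CHF 9,660.0000 + CHF 10,642.1093… = CHF 104,302.11

CHF 104,302.11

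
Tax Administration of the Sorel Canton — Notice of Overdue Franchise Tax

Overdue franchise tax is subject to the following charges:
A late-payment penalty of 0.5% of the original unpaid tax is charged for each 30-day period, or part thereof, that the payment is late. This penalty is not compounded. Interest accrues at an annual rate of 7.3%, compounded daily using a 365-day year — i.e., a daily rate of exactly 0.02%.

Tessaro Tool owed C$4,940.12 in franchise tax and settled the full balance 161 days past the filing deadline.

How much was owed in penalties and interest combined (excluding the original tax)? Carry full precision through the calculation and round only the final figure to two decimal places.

Penalty periods: ⌈161/30⌉ = 6; penalty = 6 × 0.5% × C$4,940.12 = C$148.20…
Interest: C$4,940.12 × ((1 + 0.0002)^161 − 1) = C$4,940.12 × 0.03272070… = C$161.6442…
Penalties + interest = C$148.2036 + C$161.6442… = C$309.85

C$309.85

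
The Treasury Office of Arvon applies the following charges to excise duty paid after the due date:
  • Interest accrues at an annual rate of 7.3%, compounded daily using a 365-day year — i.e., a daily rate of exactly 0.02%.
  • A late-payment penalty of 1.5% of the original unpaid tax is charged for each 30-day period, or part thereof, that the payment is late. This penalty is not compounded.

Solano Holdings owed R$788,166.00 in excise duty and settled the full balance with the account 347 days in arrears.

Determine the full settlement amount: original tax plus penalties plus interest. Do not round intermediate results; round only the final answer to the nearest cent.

Penalty periods: ⌈347/30⌉ = 12; penalty = 12 × 1.5% × R$788,166.00 = R$141,869.88
Interest: R$788,166.00 × ((1 + 0.0002)^347 − 1) = R$788,166.00 × 0.07185743… = R$56,635.5845…
Total = R$788,166.00 + R$141,869.8800 + R$56,635.5845… = R$986,671.46

R$986,671.46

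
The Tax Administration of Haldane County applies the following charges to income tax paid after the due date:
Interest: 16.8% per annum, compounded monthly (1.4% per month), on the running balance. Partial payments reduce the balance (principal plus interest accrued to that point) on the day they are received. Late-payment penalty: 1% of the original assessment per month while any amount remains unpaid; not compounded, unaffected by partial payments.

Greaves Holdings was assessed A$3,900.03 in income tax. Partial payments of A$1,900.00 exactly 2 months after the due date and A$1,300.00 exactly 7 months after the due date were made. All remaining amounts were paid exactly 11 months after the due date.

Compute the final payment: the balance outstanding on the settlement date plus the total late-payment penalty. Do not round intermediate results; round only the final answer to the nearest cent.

Balance at month 2: A$3,900.0300 × (1 + 0.014)^2 = A$4,009.9952…
After A$1,900.00 payment: A$4,009.9952… − A$1,900.00 = A$2,109.9952…
Balance at month 7: A$2,109.9952… × (1 + 0.014)^5 = A$2,261.8888…
After A$1,300.00 payment: A$2,261.8888… − A$1,300.00 = A$961.8888…
Balance at month 11: A$961.8888… × (1 + 0.014)^4 = A$1,016.8964…
Penalty: 11 × 1% × A$3,900.03 = A$429.00…
Final settlement = outstanding balance + penalty = A$1,016.8964… + A$429.00… = A$1,445.90

A$1,445.90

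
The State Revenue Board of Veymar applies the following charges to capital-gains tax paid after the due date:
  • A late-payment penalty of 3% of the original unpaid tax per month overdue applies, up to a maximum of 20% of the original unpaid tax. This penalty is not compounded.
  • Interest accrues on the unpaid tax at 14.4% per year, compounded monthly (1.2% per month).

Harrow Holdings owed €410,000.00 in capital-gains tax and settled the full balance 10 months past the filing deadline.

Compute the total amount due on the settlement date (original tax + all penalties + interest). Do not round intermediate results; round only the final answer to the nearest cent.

€543,943.63

Penalty (uncapped): 10 × 3% × €410,000.00 = €123,000.00; cap = 20% × €410,000.00 = €82,000.00 → penalty = €82,000.00
Interest: €410,000.00 × ((1 + 0.012)^10 − 1) = €410,000.00 × 0.1266918… = €51,943.6289…
Total = €410,000.00 + €82,000.0000 + €51,943.6289… = €543,943.63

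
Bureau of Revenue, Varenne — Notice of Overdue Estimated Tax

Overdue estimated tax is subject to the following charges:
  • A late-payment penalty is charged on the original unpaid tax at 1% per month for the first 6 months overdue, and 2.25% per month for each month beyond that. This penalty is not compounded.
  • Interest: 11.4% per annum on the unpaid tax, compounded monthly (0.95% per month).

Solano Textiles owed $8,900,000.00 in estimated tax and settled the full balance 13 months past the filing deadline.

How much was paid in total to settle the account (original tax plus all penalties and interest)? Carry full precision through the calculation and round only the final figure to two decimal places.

$11,999,786.64

Penalty, months 1–6: 6 × 1% × $8,900,000.00 = $534,000.00
Penalty, months 7–13: 7 × 2.25% × $8,900,000.00 = $1,401,750.00
Interest: $8,900,000.00 × ((1 + 0.0095)^13 − 1) = $8,900,000.00 × 0.1307906… = $1,164,036.6411…
Total = $8,900,000.00 + $1,935,750.0000 + $1,164,036.6411… = $11,999,786.64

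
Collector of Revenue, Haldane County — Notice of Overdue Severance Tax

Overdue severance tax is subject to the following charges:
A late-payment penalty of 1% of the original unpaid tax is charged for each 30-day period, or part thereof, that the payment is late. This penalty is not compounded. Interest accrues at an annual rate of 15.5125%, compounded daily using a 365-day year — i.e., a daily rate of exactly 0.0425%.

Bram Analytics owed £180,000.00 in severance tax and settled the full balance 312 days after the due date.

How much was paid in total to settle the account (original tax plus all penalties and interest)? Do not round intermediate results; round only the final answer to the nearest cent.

£225,316.98

Penalty periods: ⌈312/30⌉ = 11; penalty = 11 × 1% × £180,000.00 = £19,800.00
Interest: £180,000.00 × ((1 + 0.000425)^312 − 1) = £180,000.00 × 0.14176103… = £25,516.9847…
Total = £180,000.00 + £19,800.0000 + £25,516.9847… = £225,316.98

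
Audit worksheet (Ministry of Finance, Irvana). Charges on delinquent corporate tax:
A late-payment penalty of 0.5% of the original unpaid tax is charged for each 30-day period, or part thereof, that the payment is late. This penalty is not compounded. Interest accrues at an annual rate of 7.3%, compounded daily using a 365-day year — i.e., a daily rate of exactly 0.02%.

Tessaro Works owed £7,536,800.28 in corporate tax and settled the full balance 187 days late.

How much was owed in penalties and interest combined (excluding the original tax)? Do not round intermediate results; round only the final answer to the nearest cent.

Penalty periods: ⌈187/30⌉ = 7; penalty = 7 × 0.5% × £7,536,800.28 = £263,788.01…
Interest: £7,536,800.28 × ((1 + 0.0002)^187 − 1) = £7,536,800.28 × 0.03810430… = £287,184.4919…
Penalties + interest = £263,788.0098 + £287,184.4919… = £550,972.50

£550,972.50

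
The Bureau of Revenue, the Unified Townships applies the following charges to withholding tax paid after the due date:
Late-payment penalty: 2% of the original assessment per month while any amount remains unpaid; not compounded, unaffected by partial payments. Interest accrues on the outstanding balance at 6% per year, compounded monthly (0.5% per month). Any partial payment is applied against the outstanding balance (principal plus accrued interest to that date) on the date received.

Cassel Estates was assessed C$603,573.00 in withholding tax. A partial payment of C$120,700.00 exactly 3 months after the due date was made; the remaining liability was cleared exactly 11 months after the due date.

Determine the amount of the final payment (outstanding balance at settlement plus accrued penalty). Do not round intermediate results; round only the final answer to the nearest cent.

Balance at month 3: C$603,573.0000 × (1 + 0.005)^3 = C$612,671.9384…
After C$120,700.00 payment: C$612,671.9384… − C$120,700.00 = C$491,971.9384…
Balance at month 11: C$491,971.9384… × (1 + 0.005)^8 = C$511,998.6617…
Penalty: 11 × 2% × C$603,573.00 = C$132,786.06
Final settlement = outstanding balance + penalty = C$511,998.6617… + C$132,786.06 = C$644,784.72

C$644,784.72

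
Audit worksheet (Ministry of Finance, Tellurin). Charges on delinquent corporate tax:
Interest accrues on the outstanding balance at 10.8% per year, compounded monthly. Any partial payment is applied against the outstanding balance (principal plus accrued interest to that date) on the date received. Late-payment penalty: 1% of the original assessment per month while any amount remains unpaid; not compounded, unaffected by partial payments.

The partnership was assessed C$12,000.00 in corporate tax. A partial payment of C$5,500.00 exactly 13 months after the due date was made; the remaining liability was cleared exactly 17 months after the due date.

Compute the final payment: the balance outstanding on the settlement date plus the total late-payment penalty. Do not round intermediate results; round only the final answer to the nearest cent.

C$10,313.64

Monthly rate = 10.8% ÷ 12 = 0.9%
Balance at month 13: C$12,000.0000 × (1 + 0.009)^13 = C$13,482.3751…
After C$5,500.00 payment: C$13,482.3751… − C$5,500.00 = C$7,982.3751…
Balance at month 17: C$7,982.3751… × (1 + 0.009)^4 = C$8,273.6434…
Penalty: 17 × 1% × C$12,000.00 = C$2,040.00
Final settlement = outstanding balance + penalty = C$8,273.6434… + C$2,040.00 = C$10,313.64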